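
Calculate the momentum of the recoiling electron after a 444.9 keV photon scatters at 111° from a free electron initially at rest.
2.9490e-22 kg·m/s

The electron is initially at rest, so by conservation of momentum:
p⃗_e = p⃗₀ − p⃗'  (incident photon momentum minus scattered photon momentum)

Photon momentum magnitudes (p = h/λ = E/c):
λ₀ = hc/E₀ = 2.7868 pm → p₀ = h/λ₀ = 2.3777e-22 kg·m/s
Δλ = λ_C(1 − cos 111°) = 3.2958 pm
λ' = 6.0826 pm → p' = h/λ' = 1.0893e-22 kg·m/s

The scattered photon makes angle θ = 111° with the incident direction, so by the law of cosines:
|p⃗_e|² = p₀² + p'² − 2p₀p'cos θ
|p⃗_e|² = (2.3777e-22)² + (1.0893e-22)² − 2·2.3777e-22·1.0893e-22·cos(111°)
|p⃗_e| = 2.9490e-22 kg·m/s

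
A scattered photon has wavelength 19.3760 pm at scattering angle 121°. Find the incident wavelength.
15.7000 pm

From λ' = λ + Δλ, we have λ = λ' - Δλ

First calculate the Compton shift:
Δλ = λ_C(1 - cos θ)
Δλ = 2.4263 × (1 - cos(121°))
Δλ = 2.4263 × 1.5150
Δλ = 3.6760 pm

Initial wavelength:
λ = λ' - Δλ
λ = 19.3760 - 3.6760
λ = 15.7000 pm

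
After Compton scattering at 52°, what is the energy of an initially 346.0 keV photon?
274.5514 keV

First convert energy to wavelength:
λ = hc/E, with hc ≈ 1239.842 keV·pm (i.e. 1239.842 eV·nm)

For E = 346.0 keV = 346000 eV:
λ = 1239.842 keV·pm / 346.0 keV
λ = 3.5834 pm

Calculate the Compton shift:
Δλ = λ_C(1 - cos(52°)) = 2.4263 × 0.3843
Δλ = 0.9325 pm

Final wavelength:
λ' = 3.5834 + 0.9325 = 4.5159 pm

Final energy:
E' = hc/λ' = 1239.842 / 4.5159 = 274.5514 keV

(Intermediate values are shown rounded; full precision is carried through to the final answer.)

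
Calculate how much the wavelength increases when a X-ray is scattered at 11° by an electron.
0.0446 pm

Using the Compton scattering formula:
Δλ = λ_C(1 - cos θ)

where λ_C = h/(m_e·c) ≈ 2.4263 pm is the Compton wavelength of an electron.

For θ = 11°:
cos(11°) = 0.9816
1 - cos(11°) = 0.0184

Δλ = 2.4263 × 0.0184
Δλ = 0.0446 pm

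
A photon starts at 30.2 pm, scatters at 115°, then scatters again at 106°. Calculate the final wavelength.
36.7468 pm

Apply Compton shift twice:

First scattering at θ₁ = 115°:
Δλ₁ = λ_C(1 - cos(115°))
Δλ₁ = 2.4263 × 1.4226
Δλ₁ = 3.4517 pm

After first scattering:
λ₁ = 30.2 + 3.4517 = 33.6517 pm

Second scattering at θ₂ = 106°:
Δλ₂ = λ_C(1 - cos(106°))
Δλ₂ = 2.4263 × 1.2756
Δλ₂ = 3.0951 pm

Final wavelength:
λ₂ = 33.6517 + 3.0951 = 36.7468 pm

Total shift: Δλ_total = 3.4517 + 3.0951 = 6.5468 pm

(Intermediate values are shown rounded; full precision is carried through to the final answer.)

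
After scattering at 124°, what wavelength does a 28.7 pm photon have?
32.4831 pm

Using the Compton scattering formula:
λ' = λ + Δλ = λ + λ_C(1 - cos θ)

Given:
- Initial wavelength λ = 28.7 pm
- Scattering angle θ = 124°
- Compton wavelength λ_C ≈ 2.4263 pm

Calculate the shift:
Δλ = 2.4263 × (1 - cos(124°))
Δλ = 2.4263 × 1.5592
Δλ = 3.7831 pm

Final wavelength:
λ' = 28.7 + 3.7831 = 32.4831 pm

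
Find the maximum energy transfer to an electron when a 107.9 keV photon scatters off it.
32.0375 keV

Maximum energy transfer occurs at θ = 180° (backscattering).

Initial photon: E₀ = 107.9 keV → λ₀ = 11.4907 pm

Maximum Compton shift (at 180°):
Δλ_max = 2λ_C = 2 × 2.4263 = 4.8526 pm

Final wavelength:
λ' = 11.4907 + 4.8526 = 16.3433 pm

Minimum photon energy (maximum energy to electron):
E'_min = hc/λ' = 75.8625 keV

Maximum electron kinetic energy:
K_max = E₀ - E'_min = 107.9000 - 75.8625 = 32.0375 keV

(Intermediate values are shown rounded; full precision is carried through to the final answer.)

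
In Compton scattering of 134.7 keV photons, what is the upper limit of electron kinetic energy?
46.4995 keV

Maximum energy transfer occurs at θ = 180° (backscattering).

Initial photon: E₀ = 134.7 keV → λ₀ = 9.2045 pm

Maximum Compton shift (at 180°):
Δλ_max = 2λ_C = 2 × 2.4263 = 4.8526 pm

Final wavelength:
λ' = 9.2045 + 4.8526 = 14.0571 pm

Minimum photon energy (maximum energy to electron):
E'_min = hc/λ' = 88.2005 keV

Maximum electron kinetic energy:
K_max = E₀ - E'_min = 134.7000 - 88.2005 = 46.4995 keV

(Intermediate values are shown rounded; full precision is carried through to the final answer.)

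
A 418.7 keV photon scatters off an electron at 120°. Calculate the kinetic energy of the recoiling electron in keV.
230.8632 keV

By energy conservation: K_e = E_initial - E_final

First find the scattered photon energy:
Initial wavelength: λ = hc/E = 2.9612 pm
Compton shift: Δλ = λ_C(1 - cos(120°)) = 3.6395 pm
Final wavelength: λ' = 2.9612 + 3.6395 = 6.6006 pm
Final photon energy: E' = hc/λ' = 187.8368 keV

Electron kinetic energy:
K_e = E - E' = 418.7000 - 187.8368 = 230.8632 keV

(Intermediate values are shown rounded; full precision is carried through to the final answer.)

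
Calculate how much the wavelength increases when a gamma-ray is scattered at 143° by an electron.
4.3640 pm

Using the Compton scattering formula:
Δλ = λ_C(1 - cos θ)

where λ_C = h/(m_e·c) ≈ 2.4263 pm is the Compton wavelength of an electron.

For θ = 143°:
cos(143°) = -0.7986
1 - cos(143°) = 1.7986

Δλ = 2.4263 × 1.7986
Δλ = 4.3640 pm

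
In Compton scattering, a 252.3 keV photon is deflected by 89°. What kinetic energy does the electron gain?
82.4150 keV

By energy conservation: K_e = E_initial - E_final

First find the scattered photon energy:
Initial wavelength: λ = hc/E = 4.9142 pm
Compton shift: Δλ = λ_C(1 - cos(89°)) = 2.3840 pm
Final wavelength: λ' = 4.9142 + 2.3840 = 7.2981 pm
Final photon energy: E' = hc/λ' = 169.8850 keV

Electron kinetic energy:
K_e = E - E' = 252.3000 - 169.8850 = 82.4150 keV

(Intermediate values are shown rounded; full precision is carried through to the final answer.)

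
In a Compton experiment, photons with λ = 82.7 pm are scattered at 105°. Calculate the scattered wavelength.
85.7543 pm

Using the Compton scattering formula:
λ' = λ + Δλ = λ + λ_C(1 - cos θ)

Given:
- Initial wavelength λ = 82.7 pm
- Scattering angle θ = 105°
- Compton wavelength λ_C ≈ 2.4263 pm

Calculate the shift:
Δλ = 2.4263 × (1 - cos(105°))
Δλ = 2.4263 × 1.2588
Δλ = 3.0543 pm

Final wavelength:
λ' = 82.7 + 3.0543 = 85.7543 pm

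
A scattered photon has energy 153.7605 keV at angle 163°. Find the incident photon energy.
373.7999 keV

Convert final energy to wavelength (hc ≈ 1239.842 keV·pm):
λ' = hc/E' = 1239.842 / 153.7605 = 8.0635 pm

Calculate the Compton shift:
Δλ = λ_C(1 - cos(163°))
Δλ = 2.4263 × (1 - cos(163°))
Δλ = 4.7466 pm

Initial wavelength:
λ = λ' - Δλ = 8.0635 - 4.7466 = 3.3169 pm

Initial energy:
E = hc/λ = 1239.842 / 3.3169 = 373.7999 keV

(Intermediate values are shown rounded; full precision is carried through to the final answer.)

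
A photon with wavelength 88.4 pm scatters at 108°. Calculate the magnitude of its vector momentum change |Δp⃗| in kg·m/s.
1.1919e-23 kg·m/s

Photon momentum magnitude is p = h/λ.

Initial momentum:
p₀ = h/λ = 6.6261e-34/8.8400e-11 = 7.4956e-24 kg·m/s

After scattering:
λ' = λ + Δλ = 88.4 + 3.1761 = 91.5761 pm
p' = h/λ' = 6.6261e-34/9.1576e-11 = 7.2356e-24 kg·m/s

Momentum is a vector; the scattered photon's direction makes angle θ = 108° with the incident direction. The magnitude of the vector change Δp⃗ = p⃗₀ − p⃗' is found from the law of cosines:
|Δp⃗|² = p₀² + p'² − 2p₀p'cos θ
|Δp⃗|² = (7.4956e-24)² + (7.2356e-24)² − 2·7.4956e-24·7.2356e-24·cos(108°)
|Δp⃗| = 1.1919e-23 kg·m/s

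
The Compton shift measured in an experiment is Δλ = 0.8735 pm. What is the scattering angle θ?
50.21°

From the Compton formula Δλ = λ_C(1 - cos θ), we can solve for θ:

cos θ = 1 - Δλ/λ_C

Given:
- Δλ = 0.8735 pm
- λ_C = h/(m_e·c) ≈ 2.42631024 pm

cos θ = 1 - 0.8735/2.42631024
cos θ = 1 - 0.360012
cos θ = 0.639988

θ = arccos(0.639988)
θ = 50.21°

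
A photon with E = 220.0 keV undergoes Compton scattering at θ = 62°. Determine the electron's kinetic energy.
40.9064 keV

By energy conservation: K_e = E_initial - E_final

First find the scattered photon energy:
Initial wavelength: λ = hc/E = 5.6356 pm
Compton shift: Δλ = λ_C(1 - cos(62°)) = 1.2872 pm
Final wavelength: λ' = 5.6356 + 1.2872 = 6.9229 pm
Final photon energy: E' = hc/λ' = 179.0936 keV

Electron kinetic energy:
K_e = E - E' = 220.0000 - 179.0936 = 40.9064 keV

(Intermediate values are shown rounded; full precision is carried through to the final answer.)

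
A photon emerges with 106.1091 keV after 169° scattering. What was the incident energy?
180.2999 keV

Convert final energy to wavelength (hc ≈ 1239.842 keV·pm):
λ' = hc/E' = 1239.842 / 106.1091 = 11.6846 pm

Calculate the Compton shift:
Δλ = λ_C(1 - cos(169°))
Δλ = 2.4263 × (1 - cos(169°))
Δλ = 4.8080 pm

Initial wavelength:
λ = λ' - Δλ = 11.6846 - 4.8080 = 6.8766 pm

Initial energy:
E = hc/λ = 1239.842 / 6.8766 = 180.2999 keV

(Intermediate values are shown rounded; full precision is carried through to the final answer.)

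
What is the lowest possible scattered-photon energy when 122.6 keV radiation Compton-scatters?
82.8465 keV (at θ = 180°)

The scattered photon has minimum energy when its wavelength is maximum, i.e., when the Compton shift Δλ = λ_C(1 − cos θ) is maximum. This occurs at θ = 180° (backscattering), giving Δλ_max = 2λ_C = 4.8526 pm.

Initial wavelength: λ₀ = hc/E₀ = 10.1129 pm
Maximum final wavelength: λ'_max = λ₀ + 2λ_C = 10.1129 + 4.8526 = 14.9655 pm
Minimum final energy: E'_min = hc/λ'_max = 82.8465 keV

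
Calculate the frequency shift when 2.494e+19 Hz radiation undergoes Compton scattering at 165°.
7.085e+18 Hz (decrease)

Convert frequency to wavelength (c = 299792458 m/s):
λ₀ = c/f₀ = 299792458/2.494e+19 = 1.2020548e-11 m = 12.0205 pm

Calculate Compton shift:
Δλ = λ_C(1 - cos(165°)) = 4.7699 pm

Final wavelength:
λ' = λ₀ + Δλ = 12.0205 + 4.7699 = 16.7905 pm

Final frequency:
f' = c/λ' = 299792458/1.6790494e-11 = 1.7854892e+19 Hz

Frequency shift (decrease):
Δf = f₀ - f' = 2.494e+19 - 1.7854892e+19 = 7.085e+18 Hz

(Intermediate values are shown rounded; full precision is carried through to the final answer.)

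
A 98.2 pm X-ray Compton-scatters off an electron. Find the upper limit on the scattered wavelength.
103.0526 pm (at θ = 180°)

The Compton shift is Δλ = λ_C(1 − cos θ).

Since cos θ ranges from −1 to 1, the factor (1 − cos θ) ranges from 0 to 2; the maximum shift occurs at θ = 180° (backscattering):
Δλ_max = 2λ_C = 2 × 2.4263 pm = 4.8526 pm

Maximum scattered wavelength:
λ'_max = λ₀ + Δλ_max = 98.2 + 4.8526 = 103.0526 pm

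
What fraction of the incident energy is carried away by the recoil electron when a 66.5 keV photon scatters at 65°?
0.0699 (or 6.99%)

Calculate initial and final photon energies:

Initial: E₀ = 66.5 keV → λ₀ = 18.6442 pm
Compton shift: Δλ = 1.4009 pm
Final wavelength: λ' = 20.0451 pm
Final energy: E' = 61.8525 keV

Fractional energy loss:
(E₀ - E')/E₀ = (66.5000 - 61.8525)/66.5000
= 4.6475/66.5000
= 0.0699
= 6.99%

(Intermediate values are shown rounded; full precision is carried through to the final answer.)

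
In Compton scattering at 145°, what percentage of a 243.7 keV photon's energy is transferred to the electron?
0.4645 (or 46.45%)

Calculate initial and final photon energies:

Initial: E₀ = 243.7 keV → λ₀ = 5.0876 pm
Compton shift: Δλ = 4.4138 pm
Final wavelength: λ' = 9.5014 pm
Final energy: E' = 130.4904 keV

Fractional energy loss:
(E₀ - E')/E₀ = (243.7000 - 130.4904)/243.7000
= 113.2096/243.7000
= 0.4645
= 46.45%

(Intermediate values are shown rounded; full precision is carried through to the final answer.)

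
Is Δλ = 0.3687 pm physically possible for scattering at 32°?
Yes, consistent

Calculate the expected shift for θ = 32°:

Δλ_expected = λ_C(1 - cos(32°))
Δλ_expected = 2.4263 × (1 - cos(32°))
Δλ_expected = 2.4263 × 0.1520
Δλ_expected = 0.3687 pm

Given shift: 0.3687 pm
Expected shift: 0.3687 pm
Difference: 0.0000 pm

The values match. This is consistent with Compton scattering at the stated angle.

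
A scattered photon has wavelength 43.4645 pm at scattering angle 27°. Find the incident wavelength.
43.2000 pm

From λ' = λ + Δλ, we have λ = λ' - Δλ

First calculate the Compton shift:
Δλ = λ_C(1 - cos θ)
Δλ = 2.4263 × (1 - cos(27°))
Δλ = 2.4263 × 0.1090
Δλ = 0.2645 pm

Initial wavelength:
λ = λ' - Δλ
λ = 43.4645 - 0.2645
λ = 43.2000 pm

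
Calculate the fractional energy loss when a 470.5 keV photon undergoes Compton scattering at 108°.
0.5465 (or 54.65%)

Calculate initial and final photon energies:

Initial: E₀ = 470.5 keV → λ₀ = 2.6352 pm
Compton shift: Δλ = 3.1761 pm
Final wavelength: λ' = 5.8112 pm
Final energy: E' = 213.3524 keV

Fractional energy loss:
(E₀ - E')/E₀ = (470.5000 - 213.3524)/470.5000
= 257.1476/470.5000
= 0.5465
= 54.65%

(Intermediate values are shown rounded; full precision is carried through to the final answer.)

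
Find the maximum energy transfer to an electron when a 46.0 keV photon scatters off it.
7.0183 keV

Maximum energy transfer occurs at θ = 180° (backscattering).

Initial photon: E₀ = 46.0 keV → λ₀ = 26.9531 pm

Maximum Compton shift (at 180°):
Δλ_max = 2λ_C = 2 × 2.4263 = 4.8526 pm

Final wavelength:
λ' = 26.9531 + 4.8526 = 31.8057 pm

Minimum photon energy (maximum energy to electron):
E'_min = hc/λ' = 38.9817 keV

Maximum electron kinetic energy:
K_max = E₀ - E'_min = 46.0000 - 38.9817 = 7.0183 keV

(Intermediate values are shown rounded; full precision is carried through to the final answer.)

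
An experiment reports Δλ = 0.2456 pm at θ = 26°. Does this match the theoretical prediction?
Yes, consistent

Calculate the expected shift for θ = 26°:

Δλ_expected = λ_C(1 - cos(26°))
Δλ_expected = 2.4263 × (1 - cos(26°))
Δλ_expected = 2.4263 × 0.1012
Δλ_expected = 0.2456 pm

Given shift: 0.2456 pm
Expected shift: 0.2456 pm
Difference: 0.0000 pm

The values match. This is consistent with Compton scattering at the stated angle.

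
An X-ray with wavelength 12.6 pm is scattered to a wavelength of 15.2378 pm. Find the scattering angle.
95.00°

First find the wavelength shift:
Δλ = λ' - λ = 15.2378 - 12.6 = 2.6378 pm

Using Δλ = λ_C(1 - cos θ), with λ_C = h/(m_e·c) ≈ 2.42631024 pm:
cos θ = 1 - Δλ/λ_C
cos θ = 1 - 2.6378/2.42631024
cos θ = -0.087165

θ = arccos(-0.087165)
θ = 95.00°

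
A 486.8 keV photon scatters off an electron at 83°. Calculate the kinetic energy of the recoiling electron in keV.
221.7372 keV

By energy conservation: K_e = E_initial - E_final

First find the scattered photon energy:
Initial wavelength: λ = hc/E = 2.5469 pm
Compton shift: Δλ = λ_C(1 - cos(83°)) = 2.1306 pm
Final wavelength: λ' = 2.5469 + 2.1306 = 4.6775 pm
Final photon energy: E' = hc/λ' = 265.0628 keV

Electron kinetic energy:
K_e = E - E' = 486.8000 - 265.0628 = 221.7372 keV

(Intermediate values are shown rounded; full precision is carried through to the final answer.)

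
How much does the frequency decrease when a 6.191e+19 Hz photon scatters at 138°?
2.886e+19 Hz (decrease)

Convert frequency to wavelength (c = 299792458 m/s):
λ₀ = c/f₀ = 299792458/6.191e+19 = 4.8423915e-12 m = 4.8424 pm

Calculate Compton shift:
Δλ = λ_C(1 - cos(138°)) = 4.2294 pm

Final wavelength:
λ' = λ₀ + Δλ = 4.8424 + 4.2294 = 9.0718 pm

Final frequency:
f' = c/λ' = 299792458/9.0718016e-12 = 3.3046628e+19 Hz

Frequency shift (decrease):
Δf = f₀ - f' = 6.191e+19 - 3.3046628e+19 = 2.886e+19 Hz

(Intermediate values are shown rounded; full precision is carried through to the final answer.)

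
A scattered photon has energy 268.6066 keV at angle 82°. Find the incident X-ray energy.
490.6000 keV

Convert final energy to wavelength (hc ≈ 1239.842 keV·pm):
λ' = hc/E' = 1239.842 / 268.6066 = 4.6158 pm

Calculate the Compton shift:
Δλ = λ_C(1 - cos(82°))
Δλ = 2.4263 × (1 - cos(82°))
Δλ = 2.0886 pm

Initial wavelength:
λ = λ' - Δλ = 4.6158 - 2.0886 = 2.5272 pm

Initial energy:
E = hc/λ = 1239.842 / 2.5272 = 490.6000 keV

(Intermediate values are shown rounded; full precision is carried through to the final answer.)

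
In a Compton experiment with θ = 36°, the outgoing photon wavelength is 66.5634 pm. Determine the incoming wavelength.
66.1000 pm

From λ' = λ + Δλ, we have λ = λ' - Δλ

First calculate the Compton shift:
Δλ = λ_C(1 - cos θ)
Δλ = 2.4263 × (1 - cos(36°))
Δλ = 2.4263 × 0.1910
Δλ = 0.4634 pm

Initial wavelength:
λ = λ' - Δλ
λ = 66.5634 - 0.4634
λ = 66.1000 pm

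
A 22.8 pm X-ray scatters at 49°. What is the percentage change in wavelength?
3.6601%

Calculate the Compton shift:
Δλ = λ_C(1 - cos(49°))
Δλ = 2.4263 × (1 - cos(49°))
Δλ = 2.4263 × 0.3439
Δλ = 0.8345 pm

Percentage change:
(Δλ/λ₀) × 100 = (0.8345/22.8) × 100
= 3.6601%

(Intermediate values are shown rounded; full precision is carried through to the final answer.)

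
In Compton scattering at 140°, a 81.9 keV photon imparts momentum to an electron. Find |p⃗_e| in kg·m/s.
7.3261e-23 kg·m/s

The electron is initially at rest, so by conservation of momentum:
p⃗_e = p⃗₀ − p⃗'  (incident photon momentum minus scattered photon momentum)

Photon momentum magnitudes (p = h/λ = E/c):
λ₀ = hc/E₀ = 15.1385 pm → p₀ = h/λ₀ = 4.3770e-23 kg·m/s
Δλ = λ_C(1 − cos 140°) = 4.2850 pm
λ' = 19.4235 pm → p' = h/λ' = 3.4114e-23 kg·m/s

The scattered photon makes angle θ = 140° with the incident direction, so by the law of cosines:
|p⃗_e|² = p₀² + p'² − 2p₀p'cos θ
|p⃗_e|² = (4.3770e-23)² + (3.4114e-23)² − 2·4.3770e-23·3.4114e-23·cos(140°)
|p⃗_e| = 7.3261e-23 kg·m/s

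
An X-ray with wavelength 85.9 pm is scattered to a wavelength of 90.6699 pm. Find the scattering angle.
165.00°

First find the wavelength shift:
Δλ = λ' - λ = 90.6699 - 85.9 = 4.7699 pm

Using Δλ = λ_C(1 - cos θ), with λ_C = h/(m_e·c) ≈ 2.42631024 pm:
cos θ = 1 - Δλ/λ_C
cos θ = 1 - 4.7699/2.42631024
cos θ = -0.965907

θ = arccos(-0.965907)
θ = 165.00°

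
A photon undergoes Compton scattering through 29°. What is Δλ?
0.3042 pm

Using the Compton scattering formula:
Δλ = λ_C(1 - cos θ)

where λ_C = h/(m_e·c) ≈ 2.4263 pm is the Compton wavelength of an electron.

For θ = 29°:
cos(29°) = 0.8746
1 - cos(29°) = 0.1254

Δλ = 2.4263 × 0.1254
Δλ = 0.3042 pm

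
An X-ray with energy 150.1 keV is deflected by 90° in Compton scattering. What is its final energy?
116.0204 keV

First convert energy to wavelength:
λ = hc/E, with hc ≈ 1239.842 keV·pm (i.e. 1239.842 eV·nm)

For E = 150.1 keV = 150100 eV:
λ = 1239.842 keV·pm / 150.1 keV
λ = 8.2601 pm

Calculate the Compton shift:
Δλ = λ_C(1 - cos(90°)) = 2.4263 × 1.0000
Δλ = 2.4263 pm

Final wavelength:
λ' = 8.2601 + 2.4263 = 10.6864 pm

Final energy:
E' = hc/λ' = 1239.842 / 10.6864 = 116.0204 keV

(Intermediate values are shown rounded; full precision is carried through to the final answer.)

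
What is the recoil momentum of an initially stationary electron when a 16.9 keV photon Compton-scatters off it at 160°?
1.7253e-23 kg·m/s

The electron is initially at rest, so by conservation of momentum:
p⃗_e = p⃗₀ − p⃗'  (incident photon momentum minus scattered photon momentum)

Photon momentum magnitudes (p = h/λ = E/c):
λ₀ = hc/E₀ = 73.3634 pm → p₀ = h/λ₀ = 9.0318e-24 kg·m/s
Δλ = λ_C(1 − cos 160°) = 4.7063 pm
λ' = 78.0697 pm → p' = h/λ' = 8.4874e-24 kg·m/s

The scattered photon makes angle θ = 160° with the incident direction, so by the law of cosines:
|p⃗_e|² = p₀² + p'² − 2p₀p'cos θ
|p⃗_e|² = (9.0318e-24)² + (8.4874e-24)² − 2·9.0318e-24·8.4874e-24·cos(160°)
|p⃗_e| = 1.7253e-23 kg·m/s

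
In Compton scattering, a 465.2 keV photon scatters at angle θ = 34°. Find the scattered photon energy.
402.5476 keV

First convert energy to wavelength:
λ = hc/E, with hc ≈ 1239.842 keV·pm (i.e. 1239.842 eV·nm)

For E = 465.2 keV = 465200 eV:
λ = 1239.842 keV·pm / 465.2 keV
λ = 2.6652 pm

Calculate the Compton shift:
Δλ = λ_C(1 - cos(34°)) = 2.4263 × 0.1710
Δλ = 0.4148 pm

Final wavelength:
λ' = 2.6652 + 0.4148 = 3.0800 pm

Final energy:
E' = hc/λ' = 1239.842 / 3.0800 = 402.5476 keV

(Intermediate values are shown rounded; full precision is carried through to the final answer.)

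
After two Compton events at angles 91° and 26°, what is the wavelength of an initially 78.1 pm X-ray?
80.8142 pm

Apply Compton shift twice:

First scattering at θ₁ = 91°:
Δλ₁ = λ_C(1 - cos(91°))
Δλ₁ = 2.4263 × 1.0175
Δλ₁ = 2.4687 pm

After first scattering:
λ₁ = 78.1 + 2.4687 = 80.5687 pm

Second scattering at θ₂ = 26°:
Δλ₂ = λ_C(1 - cos(26°))
Δλ₂ = 2.4263 × 0.1012
Δλ₂ = 0.2456 pm

Final wavelength:
λ₂ = 80.5687 + 0.2456 = 80.8142 pm

Total shift: Δλ_total = 2.4687 + 0.2456 = 2.7142 pm

(Intermediate values are shown rounded; full precision is carried through to the final answer.)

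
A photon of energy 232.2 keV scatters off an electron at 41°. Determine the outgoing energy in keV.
208.9142 keV

First convert energy to wavelength:
λ = hc/E, with hc ≈ 1239.842 keV·pm (i.e. 1239.842 eV·nm)

For E = 232.2 keV = 232200 eV:
λ = 1239.842 keV·pm / 232.2 keV
λ = 5.3395 pm

Calculate the Compton shift:
Δλ = λ_C(1 - cos(41°)) = 2.4263 × 0.2453
Δλ = 0.5952 pm

Final wavelength:
λ' = 5.3395 + 0.5952 = 5.9347 pm

Final energy:
E' = hc/λ' = 1239.842 / 5.9347 = 208.9142 keV

(Intermediate values are shown rounded; full precision is carried through to the final answer.)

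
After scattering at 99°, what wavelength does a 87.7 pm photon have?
90.5059 pm

Using the Compton scattering formula:
λ' = λ + Δλ = λ + λ_C(1 - cos θ)

Given:
- Initial wavelength λ = 87.7 pm
- Scattering angle θ = 99°
- Compton wavelength λ_C ≈ 2.4263 pm

Calculate the shift:
Δλ = 2.4263 × (1 - cos(99°))
Δλ = 2.4263 × 1.1564
Δλ = 2.8059 pm

Final wavelength:
λ' = 87.7 + 2.8059 = 90.5059 pm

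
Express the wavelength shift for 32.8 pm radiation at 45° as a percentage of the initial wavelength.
2.1666%

Calculate the Compton shift:
Δλ = λ_C(1 - cos(45°))
Δλ = 2.4263 × (1 - cos(45°))
Δλ = 2.4263 × 0.2929
Δλ = 0.7106 pm

Percentage change:
(Δλ/λ₀) × 100 = (0.7106/32.8) × 100
= 2.1666%

(Intermediate values are shown rounded; full precision is carried through to the final answer.)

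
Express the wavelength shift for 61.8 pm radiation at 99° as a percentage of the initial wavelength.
4.5402%

Calculate the Compton shift:
Δλ = λ_C(1 - cos(99°))
Δλ = 2.4263 × (1 - cos(99°))
Δλ = 2.4263 × 1.1564
Δλ = 2.8059 pm

Percentage change:
(Δλ/λ₀) × 100 = (2.8059/61.8) × 100
= 4.5402%

(Intermediate values are shown rounded; full precision is carried through to the final answer.)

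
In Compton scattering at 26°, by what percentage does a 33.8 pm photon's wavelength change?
0.7265%

Calculate the Compton shift:
Δλ = λ_C(1 - cos(26°))
Δλ = 2.4263 × (1 - cos(26°))
Δλ = 2.4263 × 0.1012
Δλ = 0.2456 pm

Percentage change:
(Δλ/λ₀) × 100 = (0.2456/33.8) × 100
= 0.7265%

(Intermediate values are shown rounded; full precision is carried through to the final answer.)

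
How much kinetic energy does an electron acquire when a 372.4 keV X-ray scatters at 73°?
126.7045 keV

By energy conservation: K_e = E_initial - E_final

First find the scattered photon energy:
Initial wavelength: λ = hc/E = 3.3293 pm
Compton shift: Δλ = λ_C(1 - cos(73°)) = 1.7169 pm
Final wavelength: λ' = 3.3293 + 1.7169 = 5.0463 pm
Final photon energy: E' = hc/λ' = 245.6955 keV

Electron kinetic energy:
K_e = E - E' = 372.4000 - 245.6955 = 126.7045 keV

(Intermediate values are shown rounded; full precision is carried through to the final answer.)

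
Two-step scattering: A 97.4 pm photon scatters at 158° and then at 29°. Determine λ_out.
102.3802 pm

Apply Compton shift twice:

First scattering at θ₁ = 158°:
Δλ₁ = λ_C(1 - cos(158°))
Δλ₁ = 2.4263 × 1.9272
Δλ₁ = 4.6759 pm

After first scattering:
λ₁ = 97.4 + 4.6759 = 102.0759 pm

Second scattering at θ₂ = 29°:
Δλ₂ = λ_C(1 - cos(29°))
Δλ₂ = 2.4263 × 0.1254
Δλ₂ = 0.3042 pm

Final wavelength:
λ₂ = 102.0759 + 0.3042 = 102.3802 pm

Total shift: Δλ_total = 4.6759 + 0.3042 = 4.9802 pm

(Intermediate values are shown rounded; full precision is carried through to the final answer.)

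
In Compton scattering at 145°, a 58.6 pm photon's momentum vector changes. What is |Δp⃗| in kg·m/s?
2.0814e-23 kg·m/s

Photon momentum magnitude is p = h/λ.

Initial momentum:
p₀ = h/λ = 6.6261e-34/5.8600e-11 = 1.1307e-23 kg·m/s

After scattering:
λ' = λ + Δλ = 58.6 + 4.4138 = 63.0138 pm
p' = h/λ' = 6.6261e-34/6.3014e-11 = 1.0515e-23 kg·m/s

Momentum is a vector; the scattered photon's direction makes angle θ = 145° with the incident direction. The magnitude of the vector change Δp⃗ = p⃗₀ − p⃗' is found from the law of cosines:
|Δp⃗|² = p₀² + p'² − 2p₀p'cos θ
|Δp⃗|² = (1.1307e-23)² + (1.0515e-23)² − 2·1.1307e-23·1.0515e-23·cos(145°)
|Δp⃗| = 2.0814e-23 kg·m/s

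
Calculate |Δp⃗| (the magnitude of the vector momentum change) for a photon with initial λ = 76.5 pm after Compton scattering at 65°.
9.2249e-24 kg·m/s

Photon momentum magnitude is p = h/λ.

Initial momentum:
p₀ = h/λ = 6.6261e-34/7.6500e-11 = 8.6615e-24 kg·m/s

After scattering:
λ' = λ + Δλ = 76.5 + 1.4009 = 77.9009 pm
p' = h/λ' = 6.6261e-34/7.7901e-11 = 8.5058e-24 kg·m/s

Momentum is a vector; the scattered photon's direction makes angle θ = 65° with the incident direction. The magnitude of the vector change Δp⃗ = p⃗₀ − p⃗' is found from the law of cosines:
|Δp⃗|² = p₀² + p'² − 2p₀p'cos θ
|Δp⃗|² = (8.6615e-24)² + (8.5058e-24)² − 2·8.6615e-24·8.5058e-24·cos(65°)
|Δp⃗| = 9.2249e-24 kg·m/s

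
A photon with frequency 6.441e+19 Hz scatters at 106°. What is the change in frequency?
2.572e+19 Hz (decrease)

Convert frequency to wavelength (c = 299792458 m/s):
λ₀ = c/f₀ = 299792458/6.441e+19 = 4.6544397e-12 m = 4.6544 pm

Calculate Compton shift:
Δλ = λ_C(1 - cos(106°)) = 3.0951 pm

Final wavelength:
λ' = λ₀ + Δλ = 4.6544 + 3.0951 = 7.7495 pm

Final frequency:
f' = c/λ' = 299792458/7.7495316e-12 = 3.8685236e+19 Hz

Frequency shift (decrease):
Δf = f₀ - f' = 6.441e+19 - 3.8685236e+19 = 2.572e+19 Hz

(Intermediate values are shown rounded; full precision is carried through to the final answer.)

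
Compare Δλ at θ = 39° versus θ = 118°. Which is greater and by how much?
118° produces the larger shift by a factor of 6.594

Calculate both shifts using Δλ = λ_C(1 - cos θ):

For θ₁ = 39°:
Δλ₁ = 2.4263 × (1 - cos(39°))
Δλ₁ = 2.4263 × 0.2229
Δλ₁ = 0.5407 pm

For θ₂ = 118°:
Δλ₂ = 2.4263 × (1 - cos(118°))
Δλ₂ = 2.4263 × 1.4695
Δλ₂ = 3.5654 pm

The 118° angle produces the larger shift.
Ratio: 3.5654/0.5407 = 6.594

(Intermediate values are shown rounded; full precision is carried through to the final answer.)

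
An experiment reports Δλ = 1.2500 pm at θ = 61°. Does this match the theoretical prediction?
Yes, consistent

Calculate the expected shift for θ = 61°:

Δλ_expected = λ_C(1 - cos(61°))
Δλ_expected = 2.4263 × (1 - cos(61°))
Δλ_expected = 2.4263 × 0.5152
Δλ_expected = 1.2500 pm

Given shift: 1.2500 pm
Expected shift: 1.2500 pm
Difference: 0.0000 pm

The values match. This is consistent with Compton scattering at the stated angle.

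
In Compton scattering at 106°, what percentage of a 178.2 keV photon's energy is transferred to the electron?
0.3079 (or 30.79%)

Calculate initial and final photon energies:

Initial: E₀ = 178.2 keV → λ₀ = 6.9576 pm
Compton shift: Δλ = 3.0951 pm
Final wavelength: λ' = 10.0527 pm
Final energy: E' = 123.3345 keV

Fractional energy loss:
(E₀ - E')/E₀ = (178.2000 - 123.3345)/178.2000
= 54.8655/178.2000
= 0.3079
= 30.79%

(Intermediate values are shown rounded; full precision is carried through to the final answer.)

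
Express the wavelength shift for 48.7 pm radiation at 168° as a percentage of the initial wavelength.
9.8554%

Calculate the Compton shift:
Δλ = λ_C(1 - cos(168°))
Δλ = 2.4263 × (1 - cos(168°))
Δλ = 2.4263 × 1.9781
Δλ = 4.7996 pm

Percentage change:
(Δλ/λ₀) × 100 = (4.7996/48.7) × 100
= 9.8554%

(Intermediate values are shown rounded; full precision is carried through to the final answer.)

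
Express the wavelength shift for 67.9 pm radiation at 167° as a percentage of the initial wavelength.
7.0551%

Calculate the Compton shift:
Δλ = λ_C(1 - cos(167°))
Δλ = 2.4263 × (1 - cos(167°))
Δλ = 2.4263 × 1.9744
Δλ = 4.7904 pm

Percentage change:
(Δλ/λ₀) × 100 = (4.7904/67.9) × 100
= 7.0551%

(Intermediate values are shown rounded; full precision is carried through to the final answer.)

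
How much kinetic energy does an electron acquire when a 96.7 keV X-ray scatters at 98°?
17.1491 keV

By energy conservation: K_e = E_initial - E_final

First find the scattered photon energy:
Initial wavelength: λ = hc/E = 12.8215 pm
Compton shift: Δλ = λ_C(1 - cos(98°)) = 2.7640 pm
Final wavelength: λ' = 12.8215 + 2.7640 = 15.5855 pm
Final photon energy: E' = hc/λ' = 79.5509 keV

Electron kinetic energy:
K_e = E - E' = 96.7000 - 79.5509 = 17.1491 keV

(Intermediate values are shown rounded; full precision is carried through to the final answer.)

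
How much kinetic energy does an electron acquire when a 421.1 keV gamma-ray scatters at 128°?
240.4806 keV

By energy conservation: K_e = E_initial - E_final

First find the scattered photon energy:
Initial wavelength: λ = hc/E = 2.9443 pm
Compton shift: Δλ = λ_C(1 - cos(128°)) = 3.9201 pm
Final wavelength: λ' = 2.9443 + 3.9201 = 6.8644 pm
Final photon energy: E' = hc/λ' = 180.6194 keV

Electron kinetic energy:
K_e = E - E' = 421.1000 - 180.6194 = 240.4806 keV

(Intermediate values are shown rounded; full precision is carried through to the final answer.)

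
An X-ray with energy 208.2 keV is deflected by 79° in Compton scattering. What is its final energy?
156.5773 keV

First convert energy to wavelength:
λ = hc/E, with hc ≈ 1239.842 keV·pm (i.e. 1239.842 eV·nm)

For E = 208.2 keV = 208200 eV:
λ = 1239.842 keV·pm / 208.2 keV
λ = 5.9551 pm

Calculate the Compton shift:
Δλ = λ_C(1 - cos(79°)) = 2.4263 × 0.8092
Δλ = 1.9633 pm

Final wavelength:
λ' = 5.9551 + 1.9633 = 7.9184 pm

Final energy:
E' = hc/λ' = 1239.842 / 7.9184 = 156.5773 keV

(Intermediate values are shown rounded; full precision is carried through to the final answer.)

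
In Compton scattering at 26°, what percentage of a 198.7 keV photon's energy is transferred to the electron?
0.0379 (or 3.79%)

Calculate initial and final photon energies:

Initial: E₀ = 198.7 keV → λ₀ = 6.2398 pm
Compton shift: Δλ = 0.2456 pm
Final wavelength: λ' = 6.4853 pm
Final energy: E' = 191.1765 keV

Fractional energy loss:
(E₀ - E')/E₀ = (198.7000 - 191.1765)/198.7000
= 7.5235/198.7000
= 0.0379
= 3.79%

(Intermediate values are shown rounded; full precision is carried through to the final answer.)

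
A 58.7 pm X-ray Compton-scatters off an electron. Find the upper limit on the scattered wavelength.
63.5526 pm (at θ = 180°)

The Compton shift is Δλ = λ_C(1 − cos θ).

Since cos θ ranges from −1 to 1, the factor (1 − cos θ) ranges from 0 to 2; the maximum shift occurs at θ = 180° (backscattering):
Δλ_max = 2λ_C = 2 × 2.4263 pm = 4.8526 pm

Maximum scattered wavelength:
λ'_max = λ₀ + Δλ_max = 58.7 + 4.8526 = 63.5526 pm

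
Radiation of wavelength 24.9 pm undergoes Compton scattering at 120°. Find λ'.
28.5395 pm

Using the Compton formula: λ' = λ + λ_C(1 − cos θ)

For θ = 120°, cos θ = -1/2 (exact) = -0.5000, so:
1 − cos 120° = 1 − (-1/2) = 1.5000

Δλ = λ_C × 1.5000 = 2.4263 × 1.5000 = 3.6395 pm

λ' = 24.9 + 3.6395 = 28.5395 pm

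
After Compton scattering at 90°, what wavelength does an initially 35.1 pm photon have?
37.5263 pm

Using the Compton formula: λ' = λ + λ_C(1 − cos θ)

For θ = 90°, cos θ = 0 (exact) = 0.0000, so:
1 − cos 90° = 1 − (0) = 1.0000

Δλ = λ_C × 1.0000 = 2.4263 × 1.0000 = 2.4263 pm

λ' = 35.1 + 2.4263 = 37.5263 pm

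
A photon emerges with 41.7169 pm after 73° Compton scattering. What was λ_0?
40.0000 pm

From λ' = λ + Δλ, we have λ = λ' - Δλ

First calculate the Compton shift:
Δλ = λ_C(1 - cos θ)
Δλ = 2.4263 × (1 - cos(73°))
Δλ = 2.4263 × 0.7076
Δλ = 1.7169 pm

Initial wavelength:
λ = λ' - Δλ
λ = 41.7169 - 1.7169
λ = 40.0000 pm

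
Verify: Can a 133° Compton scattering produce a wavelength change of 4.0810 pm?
Yes, consistent

Calculate the expected shift for θ = 133°:

Δλ_expected = λ_C(1 - cos(133°))
Δλ_expected = 2.4263 × (1 - cos(133°))
Δλ_expected = 2.4263 × 1.6820
Δλ_expected = 4.0810 pm

Given shift: 4.0810 pm
Expected shift: 4.0810 pm
Difference: 0.0000 pm

The values match. This is consistent with Compton scattering at the stated angle.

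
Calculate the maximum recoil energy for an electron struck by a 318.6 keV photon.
176.8090 keV

Maximum energy transfer occurs at θ = 180° (backscattering).

Initial photon: E₀ = 318.6 keV → λ₀ = 3.8915 pm

Maximum Compton shift (at 180°):
Δλ_max = 2λ_C = 2 × 2.4263 = 4.8526 pm

Final wavelength:
λ' = 3.8915 + 4.8526 = 8.7442 pm

Minimum photon energy (maximum energy to electron):
E'_min = hc/λ' = 141.7910 keV

Maximum electron kinetic energy:
K_max = E₀ - E'_min = 318.6000 - 141.7910 = 176.8090 keV

(Intermediate values are shown rounded; full precision is carried through to the final answer.)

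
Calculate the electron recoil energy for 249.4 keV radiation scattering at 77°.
68.4489 keV

By energy conservation: K_e = E_initial - E_final

First find the scattered photon energy:
Initial wavelength: λ = hc/E = 4.9713 pm
Compton shift: Δλ = λ_C(1 - cos(77°)) = 1.8805 pm
Final wavelength: λ' = 4.9713 + 1.8805 = 6.8518 pm
Final photon energy: E' = hc/λ' = 180.9511 keV

Electron kinetic energy:
K_e = E - E' = 249.4000 - 180.9511 = 68.4489 keV

(Intermediate values are shown rounded; full precision is carried through to the final answer.)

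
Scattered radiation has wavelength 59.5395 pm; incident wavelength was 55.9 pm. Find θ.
120.00°

First find the wavelength shift:
Δλ = λ' - λ = 59.5395 - 55.9 = 3.6395 pm

Using Δλ = λ_C(1 - cos θ), with λ_C = h/(m_e·c) ≈ 2.42631024 pm:
cos θ = 1 - Δλ/λ_C
cos θ = 1 - 3.6395/2.42631024
cos θ = -0.500014

θ = arccos(-0.500014)
θ = 120.00°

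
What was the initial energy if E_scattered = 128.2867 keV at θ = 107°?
189.8999 keV

Convert final energy to wavelength (hc ≈ 1239.842 keV·pm):
λ' = hc/E' = 1239.842 / 128.2867 = 9.6646 pm

Calculate the Compton shift:
Δλ = λ_C(1 - cos(107°))
Δλ = 2.4263 × (1 - cos(107°))
Δλ = 3.1357 pm

Initial wavelength:
λ = λ' - Δλ = 9.6646 - 3.1357 = 6.5289 pm

Initial energy:
E = hc/λ = 1239.842 / 6.5289 = 189.8999 keV

(Intermediate values are shown rounded; full precision is carried through to the final answer.)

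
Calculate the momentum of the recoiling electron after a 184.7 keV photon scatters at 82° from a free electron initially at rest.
1.1551e-22 kg·m/s

The electron is initially at rest, so by conservation of momentum:
p⃗_e = p⃗₀ − p⃗'  (incident photon momentum minus scattered photon momentum)

Photon momentum magnitudes (p = h/λ = E/c):
λ₀ = hc/E₀ = 6.7127 pm → p₀ = h/λ₀ = 9.8709e-23 kg·m/s
Δλ = λ_C(1 − cos 82°) = 2.0886 pm
λ' = 8.8014 pm → p' = h/λ' = 7.5285e-23 kg·m/s

The scattered photon makes angle θ = 82° with the incident direction, so by the law of cosines:
|p⃗_e|² = p₀² + p'² − 2p₀p'cos θ
|p⃗_e|² = (9.8709e-23)² + (7.5285e-23)² − 2·9.8709e-23·7.5285e-23·cos(82°)
|p⃗_e| = 1.1551e-22 kg·m/s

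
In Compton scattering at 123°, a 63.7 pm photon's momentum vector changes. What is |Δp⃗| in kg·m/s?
1.7777e-23 kg·m/s

Photon momentum magnitude is p = h/λ.

Initial momentum:
p₀ = h/λ = 6.6261e-34/6.3700e-11 = 1.0402e-23 kg·m/s

After scattering:
λ' = λ + Δλ = 63.7 + 3.7478 = 67.4478 pm
p' = h/λ' = 6.6261e-34/6.7448e-11 = 9.8240e-24 kg·m/s

Momentum is a vector; the scattered photon's direction makes angle θ = 123° with the incident direction. The magnitude of the vector change Δp⃗ = p⃗₀ − p⃗' is found from the law of cosines:
|Δp⃗|² = p₀² + p'² − 2p₀p'cos θ
|Δp⃗|² = (1.0402e-23)² + (9.8240e-24)² − 2·1.0402e-23·9.8240e-24·cos(123°)
|Δp⃗| = 1.7777e-23 kg·m/s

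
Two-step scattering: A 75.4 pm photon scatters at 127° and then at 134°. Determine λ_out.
83.3983 pm

Apply Compton shift twice:

First scattering at θ₁ = 127°:
Δλ₁ = λ_C(1 - cos(127°))
Δλ₁ = 2.4263 × 1.6018
Δλ₁ = 3.8865 pm

After first scattering:
λ₁ = 75.4 + 3.8865 = 79.2865 pm

Second scattering at θ₂ = 134°:
Δλ₂ = λ_C(1 - cos(134°))
Δλ₂ = 2.4263 × 1.6947
Δλ₂ = 4.1118 pm

Final wavelength:
λ₂ = 79.2865 + 4.1118 = 83.3983 pm

Total shift: Δλ_total = 3.8865 + 4.1118 = 7.9983 pm

(Intermediate values are shown rounded; full precision is carried through to the final answer.)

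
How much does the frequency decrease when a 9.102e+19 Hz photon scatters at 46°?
1.671e+19 Hz (decrease)

Convert frequency to wavelength (c = 299792458 m/s):
λ₀ = c/f₀ = 299792458/9.102e+19 = 3.2936987e-12 m = 3.2937 pm

Calculate Compton shift:
Δλ = λ_C(1 - cos(46°)) = 0.7409 pm

Final wavelength:
λ' = λ₀ + Δλ = 3.2937 + 0.7409 = 4.0346 pm

Final frequency:
f' = c/λ' = 299792458/4.0345522e-12 = 7.4306253e+19 Hz

Frequency shift (decrease):
Δf = f₀ - f' = 9.102e+19 - 7.4306253e+19 = 1.671e+19 Hz

(Intermediate values are shown rounded; full precision is carried through to the final answer.)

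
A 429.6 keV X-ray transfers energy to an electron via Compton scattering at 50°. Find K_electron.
99.2174 keV

By energy conservation: K_e = E_initial - E_final

First find the scattered photon energy:
Initial wavelength: λ = hc/E = 2.8860 pm
Compton shift: Δλ = λ_C(1 - cos(50°)) = 0.8667 pm
Final wavelength: λ' = 2.8860 + 0.8667 = 3.7527 pm
Final photon energy: E' = hc/λ' = 330.3826 keV

Electron kinetic energy:
K_e = E - E' = 429.6000 - 330.3826 = 99.2174 keV

(Intermediate values are shown rounded; full precision is carried through to the final answer.)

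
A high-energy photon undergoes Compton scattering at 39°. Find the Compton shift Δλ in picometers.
0.5407 pm

Using the Compton scattering formula:
Δλ = λ_C(1 - cos θ)

where λ_C = h/(m_e·c) ≈ 2.4263 pm is the Compton wavelength of an electron.

For θ = 39°:
cos(39°) = 0.7771
1 - cos(39°) = 0.2229

Δλ = 2.4263 × 0.2229
Δλ = 0.5407 pm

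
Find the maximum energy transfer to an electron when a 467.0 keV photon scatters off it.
301.8535 keV

Maximum energy transfer occurs at θ = 180° (backscattering).

Initial photon: E₀ = 467.0 keV → λ₀ = 2.6549 pm

Maximum Compton shift (at 180°):
Δλ_max = 2λ_C = 2 × 2.4263 = 4.8526 pm

Final wavelength:
λ' = 2.6549 + 4.8526 = 7.5075 pm

Minimum photon energy (maximum energy to electron):
E'_min = hc/λ' = 165.1465 keV

Maximum electron kinetic energy:
K_max = E₀ - E'_min = 467.0000 - 165.1465 = 301.8535 keV

(Intermediate values are shown rounded; full precision is carried through to the final answer.)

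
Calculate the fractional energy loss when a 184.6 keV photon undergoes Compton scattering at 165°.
0.4153 (or 41.53%)

Calculate initial and final photon energies:

Initial: E₀ = 184.6 keV → λ₀ = 6.7164 pm
Compton shift: Δλ = 4.7699 pm
Final wavelength: λ' = 11.4863 pm
Final energy: E' = 107.9408 keV

Fractional energy loss:
(E₀ - E')/E₀ = (184.6000 - 107.9408)/184.6000
= 76.6592/184.6000
= 0.4153
= 41.53%

(Intermediate values are shown rounded; full precision is carried through to the final answer.)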